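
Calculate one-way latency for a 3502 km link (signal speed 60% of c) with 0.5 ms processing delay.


Speed = 0.6 * 3e5 km/s = 180000 km/s
Propagation delay = 3502 / 180000 = 0.0195 s = 19.4556 ms
Processing delay = 0.5 ms
Total one-way latency = 19.9556 ms


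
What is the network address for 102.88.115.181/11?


IP:   01100110.01011000.01110011.10110101
Mask: 11111111.11100000.00000000.00000000
AND operation:
Net:  01100110.01000000.00000000.00000000
Network: 102.64.0.0/11


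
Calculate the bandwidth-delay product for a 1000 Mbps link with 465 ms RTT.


BDP = bandwidth * RTT
= 1000 Mbps * 465 ms
= 1000 * 1e6 * 465 / 1000 bits
= 465000000 bits
= 58125000 bytes
= 56762.6953 KB
BDP = 465000000 bits (58125000 bytes)


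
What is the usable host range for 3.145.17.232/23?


Network: 3.145.16.0
Broadcast: 3.145.17.255
First usable = network + 1
Last usable = broadcast - 1
Range: 3.145.16.1 to 3.145.17.254


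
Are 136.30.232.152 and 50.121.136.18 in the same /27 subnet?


Mask: 255.255.255.224
136.30.232.152 AND mask = 136.30.232.128
50.121.136.18 AND mask = 50.121.136.0
No, different subnets (136.30.232.128 vs 50.121.136.0)


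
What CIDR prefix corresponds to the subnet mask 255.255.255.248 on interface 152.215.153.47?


Binary: 11111111.11111111.11111111.11111000
Count leading 1s
Prefix: /29


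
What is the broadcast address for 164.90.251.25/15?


Network: 164.90.0.0/15
Host bits = 17
Set all host bits to 1:
Broadcast: 164.91.255.255


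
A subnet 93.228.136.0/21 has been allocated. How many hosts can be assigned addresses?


Host bits = 32 - 21 = 11
Total addresses = 2^11 = 2048
Usable = total - 2 (network and broadcast)
Usable hosts: 2046


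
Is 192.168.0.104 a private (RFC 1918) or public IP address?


RFC 1918 private ranges:
  10.0.0.0/8 (10.0.0.0 - 10.255.255.255)
  172.16.0.0/12 (172.16.0.0 - 172.31.255.255)
  192.168.0.0/16 (192.168.0.0 - 192.168.255.255)
Private (in 192.168.0.0/16)


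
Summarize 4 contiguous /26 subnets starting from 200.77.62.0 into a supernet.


Original prefix: /26
Number of subnets: 4 = 2^2
New prefix = 26 - 2 = 24
Supernet: 200.77.62.0/24


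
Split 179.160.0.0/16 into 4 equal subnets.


New prefix = 16 + 2 = 18
Each subnet has 16384 addresses
  179.160.0.0/18
  179.160.64.0/18
  179.160.128.0/18
  179.160.192.0/18
Subnets: 179.160.0.0/18, 179.160.64.0/18, 179.160.128.0/18, 179.160.192.0/18


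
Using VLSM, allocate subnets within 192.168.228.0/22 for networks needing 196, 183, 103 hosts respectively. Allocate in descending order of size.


196 hosts -> /24 (254 usable): 192.168.228.0/24
183 hosts -> /24 (254 usable): 192.168.229.0/24
103 hosts -> /25 (126 usable): 192.168.230.0/25
Allocation: 192.168.228.0/24 (196 hosts, 254 usable); 192.168.229.0/24 (183 hosts, 254 usable); 192.168.230.0/25 (103 hosts, 126 usable)


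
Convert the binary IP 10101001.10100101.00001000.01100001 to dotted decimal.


10101001 = 169
10100101 = 165
00001000 = 8
01100001 = 97
IP: 169.165.8.97


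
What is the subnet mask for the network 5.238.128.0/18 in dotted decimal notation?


/18 means 18 network bits, 14 host bits
Binary: 11111111111111111100000000000000
Mask: 255.255.192.0


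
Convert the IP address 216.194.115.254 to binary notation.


216 = 11011000
194 = 11000010
115 = 01110011
254 = 11111110
Binary: 11011000.11000010.01110011.11111110


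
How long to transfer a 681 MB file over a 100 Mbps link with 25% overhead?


Effective throughput = 100 * (1 - 25/100) = 75 Mbps
File size in Mb = 681 * 8 = 5448 Mb
Time = 5448 / 75
Time = 72.64 seconds


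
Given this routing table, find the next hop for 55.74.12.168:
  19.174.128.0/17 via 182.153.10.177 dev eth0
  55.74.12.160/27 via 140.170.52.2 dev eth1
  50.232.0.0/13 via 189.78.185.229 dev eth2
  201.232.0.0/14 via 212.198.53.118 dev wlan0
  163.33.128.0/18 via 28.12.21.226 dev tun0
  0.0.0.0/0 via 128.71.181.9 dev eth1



Longest prefix match for 55.74.12.168:
  /17 19.174.128.0: no
  /27 55.74.12.160: MATCH
  /13 50.232.0.0: no
  /14 201.232.0.0: no
  /18 163.33.128.0: no
  /0 0.0.0.0: MATCH
Selected: next-hop 140.170.52.2 via eth1 (matched /27)


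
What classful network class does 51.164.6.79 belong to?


First octet: 51
Binary: 00110011
0xxxxxxx -> Class A (1-126)
Class A, default mask 255.0.0.0 (/8)


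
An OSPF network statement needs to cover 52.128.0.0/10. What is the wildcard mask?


Subnet mask: 255.192.0.0
Wildcard = 255.255.255.255 - subnet mask
255 - 255 = 0
255 - 192 = 63
255 - 0 = 255
255 - 0 = 255
Wildcard: 0.63.255.255


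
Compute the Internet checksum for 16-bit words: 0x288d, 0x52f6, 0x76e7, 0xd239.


Sum all words (with carry folding):
+ 0x288d = 0x288d
+ 0x52f6 = 0x7b83
+ 0x76e7 = 0xf26a
+ 0xd239 = 0xc4a4
One's complement: ~0xc4a4
Checksum = 0x3b5b


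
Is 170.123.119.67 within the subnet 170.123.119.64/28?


Subnet network: 170.123.119.64
Test IP AND mask: 170.123.119.64
Yes, 170.123.119.67 is in 170.123.119.64/28


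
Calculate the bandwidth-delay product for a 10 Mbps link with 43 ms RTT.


BDP = bandwidth * RTT
= 10 Mbps * 43 ms
= 10 * 1e6 * 43 / 1000 bits
= 430000 bits
= 53750 bytes
= 52.4902 KB
BDP = 430000 bits (53750 bytes)


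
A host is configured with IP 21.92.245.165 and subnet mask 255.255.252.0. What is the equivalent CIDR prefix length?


Binary: 11111111.11111111.11111100.00000000
Count leading 1s
Prefix: /22


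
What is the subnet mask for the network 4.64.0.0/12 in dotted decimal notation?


/12 means 12 network bits, 20 host bits
Binary: 11111111111100000000000000000000
Mask: 255.240.0.0


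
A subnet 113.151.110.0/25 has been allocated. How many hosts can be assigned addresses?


Host bits = 32 - 25 = 7
Total addresses = 2^7 = 128
Usable = total - 2 (network and broadcast)
Usable hosts: 126


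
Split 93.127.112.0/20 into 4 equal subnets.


New prefix = 20 + 2 = 22
Each subnet has 1024 addresses
  93.127.112.0/22
  93.127.116.0/22
  93.127.120.0/22
  93.127.124.0/22
Subnets: 93.127.112.0/22, 93.127.116.0/22, 93.127.120.0/22, 93.127.124.0/22


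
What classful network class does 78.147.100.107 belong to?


First octet: 78
Binary: 01001110
0xxxxxxx -> Class A (1-126)
Class A, default mask 255.0.0.0 (/8)


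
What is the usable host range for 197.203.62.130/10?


Network: 197.192.0.0
Broadcast: 197.255.255.255
First usable = network + 1
Last usable = broadcast - 1
Range: 197.192.0.1 to 197.255.255.254


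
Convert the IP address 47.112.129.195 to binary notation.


47 = 00101111
112 = 01110000
129 = 10000001
195 = 11000011
Binary: 00101111.01110000.10000001.11000011


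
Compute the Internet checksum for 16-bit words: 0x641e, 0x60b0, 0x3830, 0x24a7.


Sum all words (with carry folding):
+ 0x641e = 0x641e
+ 0x60b0 = 0xc4ce
+ 0x3830 = 0xfcfe
+ 0x24a7 = 0x21a6
One's complement: ~0x21a6
Checksum = 0xde59


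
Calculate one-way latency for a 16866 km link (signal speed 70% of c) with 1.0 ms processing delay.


Speed = 0.7 * 3e5 km/s = 210000 km/s
Propagation delay = 16866 / 210000 = 0.0803 s = 80.3143 ms
Processing delay = 1.0 ms
Total one-way latency = 81.3143 ms


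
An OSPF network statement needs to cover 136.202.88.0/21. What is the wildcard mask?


Subnet mask: 255.255.248.0
Wildcard = 255.255.255.255 - subnet mask
255 - 255 = 0
255 - 255 = 0
255 - 248 = 7
255 - 0 = 255
Wildcard: 0.0.7.255


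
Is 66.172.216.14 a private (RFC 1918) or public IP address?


RFC 1918 private ranges:
  10.0.0.0/8 (10.0.0.0 - 10.255.255.255)
  172.16.0.0/12 (172.16.0.0 - 172.31.255.255)
  192.168.0.0/16 (192.168.0.0 - 192.168.255.255)
Public (not in any RFC 1918 range)


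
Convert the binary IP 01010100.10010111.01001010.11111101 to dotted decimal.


01010100 = 84
10010111 = 151
01001010 = 74
11111101 = 253
IP: 84.151.74.253


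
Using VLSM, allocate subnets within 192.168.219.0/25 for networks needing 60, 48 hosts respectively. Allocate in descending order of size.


60 hosts -> /26 (62 usable): 192.168.219.0/26
48 hosts -> /26 (62 usable): 192.168.219.64/26
Allocation: 192.168.219.0/26 (60 hosts, 62 usable); 192.168.219.64/26 (48 hosts, 62 usable)


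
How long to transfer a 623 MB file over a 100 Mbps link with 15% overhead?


Effective throughput = 100 * (1 - 15/100) = 85 Mbps
File size in Mb = 623 * 8 = 4984 Mb
Time = 4984 / 85
Time = 58.6353 seconds


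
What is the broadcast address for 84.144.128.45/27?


Network: 84.144.128.32/27
Host bits = 5
Set all host bits to 1:
Broadcast: 84.144.128.63


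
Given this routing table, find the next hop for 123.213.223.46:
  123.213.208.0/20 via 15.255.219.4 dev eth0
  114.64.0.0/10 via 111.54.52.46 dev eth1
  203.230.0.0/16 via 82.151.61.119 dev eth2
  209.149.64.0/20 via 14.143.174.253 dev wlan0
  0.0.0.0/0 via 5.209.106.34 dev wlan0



Longest prefix match for 123.213.223.46:
  /20 123.213.208.0: MATCH
  /10 114.64.0.0: no
  /16 203.230.0.0: no
  /20 209.149.64.0: no
  /0 0.0.0.0: MATCH
Selected: next-hop 15.255.219.4 via eth0 (matched /20)


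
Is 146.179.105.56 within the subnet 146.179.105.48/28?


Subnet network: 146.179.105.48
Test IP AND mask: 146.179.105.48
Yes, 146.179.105.56 is in 146.179.105.48/28


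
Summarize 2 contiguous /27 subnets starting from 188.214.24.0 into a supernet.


Original prefix: /27
Number of subnets: 2 = 2^1
New prefix = 27 - 1 = 26
Supernet: 188.214.24.0/26


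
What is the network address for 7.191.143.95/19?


IP:   00000111.10111111.10001111.01011111
Mask: 11111111.11111111.11100000.00000000
AND operation:
Net:  00000111.10111111.10000000.00000000
Network: 7.191.128.0/19


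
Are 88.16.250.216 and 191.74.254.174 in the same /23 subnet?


Mask: 255.255.254.0
88.16.250.216 AND mask = 88.16.250.0
191.74.254.174 AND mask = 191.74.254.0
No, different subnets (88.16.250.0 vs 191.74.254.0)


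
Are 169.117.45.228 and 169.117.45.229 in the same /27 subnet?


Mask: 255.255.255.224
169.117.45.228 AND mask = 169.117.45.224
169.117.45.229 AND mask = 169.117.45.224
Yes, same subnet (169.117.45.224)


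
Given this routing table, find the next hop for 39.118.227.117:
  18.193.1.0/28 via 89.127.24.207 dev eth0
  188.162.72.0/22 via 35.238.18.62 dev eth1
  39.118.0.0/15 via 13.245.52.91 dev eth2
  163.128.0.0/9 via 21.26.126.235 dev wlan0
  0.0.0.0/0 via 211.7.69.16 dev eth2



Longest prefix match for 39.118.227.117:
  /28 18.193.1.0: no
  /22 188.162.72.0: no
  /15 39.118.0.0: MATCH
  /9 163.128.0.0: no
  /0 0.0.0.0: MATCH
Selected: next-hop 13.245.52.91 via eth2 (matched /15)


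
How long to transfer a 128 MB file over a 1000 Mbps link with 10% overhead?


Effective throughput = 1000 * (1 - 10/100) = 900 Mbps
File size in Mb = 128 * 8 = 1024 Mb
Time = 1024 / 900
Time = 1.1378 seconds


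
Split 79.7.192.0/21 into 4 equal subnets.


New prefix = 21 + 2 = 23
Each subnet has 512 addresses
  79.7.192.0/23
  79.7.194.0/23
  79.7.196.0/23
  79.7.198.0/23
Subnets: 79.7.192.0/23, 79.7.194.0/23, 79.7.196.0/23, 79.7.198.0/23


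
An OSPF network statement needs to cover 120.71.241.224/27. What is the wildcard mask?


Subnet mask: 255.255.255.224
Wildcard = 255.255.255.255 - subnet mask
255 - 255 = 0
255 - 255 = 0
255 - 255 = 0
255 - 224 = 31
Wildcard: 0.0.0.31


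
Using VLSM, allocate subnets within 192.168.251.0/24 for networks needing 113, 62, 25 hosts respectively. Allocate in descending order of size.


113 hosts -> /25 (126 usable): 192.168.251.0/25
62 hosts -> /26 (62 usable): 192.168.251.128/26
25 hosts -> /27 (30 usable): 192.168.251.192/27
Allocation: 192.168.251.0/25 (113 hosts, 126 usable); 192.168.251.128/26 (62 hosts, 62 usable); 192.168.251.192/27 (25 hosts, 30 usable)


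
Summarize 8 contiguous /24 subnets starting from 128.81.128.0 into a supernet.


Original prefix: /24
Number of subnets: 8 = 2^3
New prefix = 24 - 3 = 21
Supernet: 128.81.128.0/21


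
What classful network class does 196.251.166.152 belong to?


First octet: 196
Binary: 11000100
110xxxxx -> Class C (192-223)
Class C, default mask 255.255.255.0 (/24)


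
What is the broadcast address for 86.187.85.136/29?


Network: 86.187.85.136/29
Host bits = 3
Set all host bits to 1:
Broadcast: 86.187.85.143


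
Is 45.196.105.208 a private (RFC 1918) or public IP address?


RFC 1918 private ranges:
  10.0.0.0/8 (10.0.0.0 - 10.255.255.255)
  172.16.0.0/12 (172.16.0.0 - 172.31.255.255)
  192.168.0.0/16 (192.168.0.0 - 192.168.255.255)
Public (not in any RFC 1918 range)


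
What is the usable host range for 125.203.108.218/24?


Network: 125.203.108.0
Broadcast: 125.203.108.255
First usable = network + 1
Last usable = broadcast - 1
Range: 125.203.108.1 to 125.203.108.254


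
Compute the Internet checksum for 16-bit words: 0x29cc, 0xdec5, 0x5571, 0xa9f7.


Sum all words (with carry folding):
+ 0x29cc = 0x29cc
+ 0xdec5 = 0x0892
+ 0x5571 = 0x5e03
+ 0xa9f7 = 0x07fb
One's complement: ~0x07fb
Checksum = 0xf804


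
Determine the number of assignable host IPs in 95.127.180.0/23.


Host bits = 32 - 23 = 9
Total addresses = 2^9 = 512
Usable = total - 2 (network and broadcast)
Usable hosts: 510


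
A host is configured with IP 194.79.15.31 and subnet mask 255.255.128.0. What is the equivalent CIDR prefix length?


Binary: 11111111.11111111.10000000.00000000
Count leading 1s
Prefix: /17


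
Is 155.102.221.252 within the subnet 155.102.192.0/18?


Subnet network: 155.102.192.0
Test IP AND mask: 155.102.192.0
Yes, 155.102.221.252 is in 155.102.192.0/18


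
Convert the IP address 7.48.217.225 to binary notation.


7 = 00000111
48 = 00110000
217 = 11011001
225 = 11100001
Binary: 00000111.00110000.11011001.11100001


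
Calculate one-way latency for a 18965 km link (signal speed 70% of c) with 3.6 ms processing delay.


Speed = 0.7 * 3e5 km/s = 210000 km/s
Propagation delay = 18965 / 210000 = 0.0903 s = 90.3095 ms
Processing delay = 3.6 ms
Total one-way latency = 93.9095 ms


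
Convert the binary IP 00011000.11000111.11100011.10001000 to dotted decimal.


00011000 = 24
11000111 = 199
11100011 = 227
10001000 = 136
IP: 24.199.227.136


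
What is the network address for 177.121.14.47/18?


IP:   10110001.01111001.00001110.00101111
Mask: 11111111.11111111.11000000.00000000
AND operation:
Net:  10110001.01111001.00000000.00000000
Network: 177.121.0.0/18


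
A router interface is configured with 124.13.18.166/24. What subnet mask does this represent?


/24 means 24 network bits, 8 host bits
Binary: 11111111111111111111111100000000
Mask: 255.255.255.0


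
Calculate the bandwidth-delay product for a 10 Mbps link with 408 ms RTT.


BDP = bandwidth * RTT
= 10 Mbps * 408 ms
= 10 * 1e6 * 408 / 1000 bits
= 4080000 bits
= 510000 bytes
= 498.0469 KB
BDP = 4080000 bits (510000 bytes)


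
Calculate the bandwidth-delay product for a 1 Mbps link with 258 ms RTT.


BDP = bandwidth * RTT
= 1 Mbps * 258 ms
= 1 * 1e6 * 258 / 1000 bits
= 258000 bits
= 32250 bytes
= 31.4941 KB
BDP = 258000 bits (32250 bytes)


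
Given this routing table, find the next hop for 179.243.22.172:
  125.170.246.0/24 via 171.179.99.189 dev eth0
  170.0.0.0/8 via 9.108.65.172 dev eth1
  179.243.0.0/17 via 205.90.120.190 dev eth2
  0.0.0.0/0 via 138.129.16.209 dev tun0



Longest prefix match for 179.243.22.172:
  /24 125.170.246.0: no
  /8 170.0.0.0: no
  /17 179.243.0.0: MATCH
  /0 0.0.0.0: MATCH
Selected: next-hop 205.90.120.190 via eth2 (matched /17)


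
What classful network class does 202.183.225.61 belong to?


First octet: 202
Binary: 11001010
110xxxxx -> Class C (192-223)
Class C, default mask 255.255.255.0 (/24)


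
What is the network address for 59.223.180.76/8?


IP:   00111011.11011111.10110100.01001100
Mask: 11111111.00000000.00000000.00000000
AND operation:
Net:  00111011.00000000.00000000.00000000
Network: 59.0.0.0/8


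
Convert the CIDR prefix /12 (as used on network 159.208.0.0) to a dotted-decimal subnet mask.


/12 means 12 network bits, 20 host bits
Binary: 11111111111100000000000000000000
Mask: 255.240.0.0


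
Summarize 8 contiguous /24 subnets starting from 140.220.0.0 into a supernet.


Original prefix: /24
Number of subnets: 8 = 2^3
New prefix = 24 - 3 = 21
Supernet: 140.220.0.0/21


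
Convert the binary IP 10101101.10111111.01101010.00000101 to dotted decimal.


10101101 = 173
10111111 = 191
01101010 = 106
00000101 = 5
IP: 173.191.106.5


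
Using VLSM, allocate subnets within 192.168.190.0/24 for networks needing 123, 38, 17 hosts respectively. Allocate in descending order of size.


123 hosts -> /25 (126 usable): 192.168.190.0/25
38 hosts -> /26 (62 usable): 192.168.190.128/26
17 hosts -> /27 (30 usable): 192.168.190.192/27
Allocation: 192.168.190.0/25 (123 hosts, 126 usable); 192.168.190.128/26 (38 hosts, 62 usable); 192.168.190.192/27 (17 hosts, 30 usable)


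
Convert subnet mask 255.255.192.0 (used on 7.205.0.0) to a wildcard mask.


Subnet mask: 255.255.192.0
Wildcard = 255.255.255.255 - subnet mask
255 - 255 = 0
255 - 255 = 0
255 - 192 = 63
255 - 0 = 255
Wildcard: 0.0.63.255


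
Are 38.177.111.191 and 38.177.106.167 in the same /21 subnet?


Mask: 255.255.248.0
38.177.111.191 AND mask = 38.177.104.0
38.177.106.167 AND mask = 38.177.104.0
Yes, same subnet (38.177.104.0)


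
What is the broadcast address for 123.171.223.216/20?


Network: 123.171.208.0/20
Host bits = 12
Set all host bits to 1:
Broadcast: 123.171.223.255


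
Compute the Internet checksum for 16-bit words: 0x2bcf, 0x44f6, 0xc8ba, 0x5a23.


Sum all words (with carry folding):
+ 0x2bcf = 0x2bcf
+ 0x44f6 = 0x70c5
+ 0xc8ba = 0x3980
+ 0x5a23 = 0x93a3
One's complement: ~0x93a3
Checksum = 0x6c5c


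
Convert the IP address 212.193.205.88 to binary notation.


212 = 11010100
193 = 11000001
205 = 11001101
88 = 01011000
Binary: 11010100.11000001.11001101.01011000


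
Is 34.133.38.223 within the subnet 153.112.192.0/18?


Subnet network: 153.112.192.0
Test IP AND mask: 34.133.0.0
No, 34.133.38.223 is not in 153.112.192.0/18


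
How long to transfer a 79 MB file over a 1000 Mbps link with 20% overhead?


Effective throughput = 1000 * (1 - 20/100) = 800 Mbps
File size in Mb = 79 * 8 = 632 Mb
Time = 632 / 800
Time = 0.79 seconds


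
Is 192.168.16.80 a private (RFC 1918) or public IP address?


RFC 1918 private ranges:
  10.0.0.0/8 (10.0.0.0 - 10.255.255.255)
  172.16.0.0/12 (172.16.0.0 - 172.31.255.255)
  192.168.0.0/16 (192.168.0.0 - 192.168.255.255)
Private (in 192.168.0.0/16)


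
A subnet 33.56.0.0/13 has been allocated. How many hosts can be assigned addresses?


Host bits = 32 - 13 = 19
Total addresses = 2^19 = 524288
Usable = total - 2 (network and broadcast)
Usable hosts: 524286


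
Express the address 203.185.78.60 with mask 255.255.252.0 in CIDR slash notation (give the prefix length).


Binary: 11111111.11111111.11111100.00000000
Count leading 1s
Prefix: /22


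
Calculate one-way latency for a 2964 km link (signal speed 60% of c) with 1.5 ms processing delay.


Speed = 0.6 * 3e5 km/s = 180000 km/s
Propagation delay = 2964 / 180000 = 0.0165 s = 16.4667 ms
Processing delay = 1.5 ms
Total one-way latency = 17.9667 ms


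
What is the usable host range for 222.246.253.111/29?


Network: 222.246.253.104
Broadcast: 222.246.253.111
First usable = network + 1
Last usable = broadcast - 1
Range: 222.246.253.105 to 222.246.253.110


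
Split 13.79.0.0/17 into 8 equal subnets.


New prefix = 17 + 3 = 20
Each subnet has 4096 addresses
  13.79.0.0/20
  13.79.16.0/20
  13.79.32.0/20
  13.79.48.0/20
  13.79.64.0/20
  13.79.80.0/20
  13.79.96.0/20
  13.79.112.0/20
Subnets: 13.79.0.0/20, 13.79.16.0/20, 13.79.32.0/20, 13.79.48.0/20, 13.79.64.0/20, 13.79.80.0/20, 13.79.96.0/20, 13.79.112.0/20


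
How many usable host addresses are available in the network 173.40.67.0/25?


Host bits = 32 - 25 = 7
Total addresses = 2^7 = 128
Usable = total - 2 (network and broadcast)
Usable hosts: 126


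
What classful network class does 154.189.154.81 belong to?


First octet: 154
Binary: 10011010
10xxxxxx -> Class B (128-191)
Class B, default mask 255.255.0.0 (/16)


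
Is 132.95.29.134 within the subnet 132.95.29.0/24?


Subnet network: 132.95.29.0
Test IP AND mask: 132.95.29.0
Yes, 132.95.29.134 is in 132.95.29.0/24


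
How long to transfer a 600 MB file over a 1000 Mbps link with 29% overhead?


Effective throughput = 1000 * (1 - 29/100) = 710 Mbps
File size in Mb = 600 * 8 = 4800 Mb
Time = 4800 / 710
Time = 6.7606 seconds


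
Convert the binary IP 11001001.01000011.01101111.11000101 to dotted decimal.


11001001 = 201
01000011 = 67
01101111 = 111
11000101 = 197
IP: 201.67.111.197


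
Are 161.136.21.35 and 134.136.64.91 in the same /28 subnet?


Mask: 255.255.255.240
161.136.21.35 AND mask = 161.136.21.32
134.136.64.91 AND mask = 134.136.64.80
No, different subnets (161.136.21.32 vs 134.136.64.80)


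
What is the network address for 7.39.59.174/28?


IP:   00000111.00100111.00111011.10101110
Mask: 11111111.11111111.11111111.11110000
AND operation:
Net:  00000111.00100111.00111011.10100000
Network: 7.39.59.160/28


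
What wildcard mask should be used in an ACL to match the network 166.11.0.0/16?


Subnet mask: 255.255.0.0
Wildcard = 255.255.255.255 - subnet mask
255 - 255 = 0
255 - 255 = 0
255 - 0 = 255
255 - 0 = 255
Wildcard: 0.0.255.255


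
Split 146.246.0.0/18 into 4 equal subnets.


New prefix = 18 + 2 = 20
Each subnet has 4096 addresses
  146.246.0.0/20
  146.246.16.0/20
  146.246.32.0/20
  146.246.48.0/20
Subnets: 146.246.0.0/20, 146.246.16.0/20, 146.246.32.0/20, 146.246.48.0/20


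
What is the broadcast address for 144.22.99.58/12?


Network: 144.16.0.0/12
Host bits = 20
Set all host bits to 1:
Broadcast: 144.31.255.255


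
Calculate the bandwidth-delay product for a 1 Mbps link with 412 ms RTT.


BDP = bandwidth * RTT
= 1 Mbps * 412 ms
= 1 * 1e6 * 412 / 1000 bits
= 412000 bits
= 51500 bytes
= 50.293 KB
BDP = 412000 bits (51500 bytes)


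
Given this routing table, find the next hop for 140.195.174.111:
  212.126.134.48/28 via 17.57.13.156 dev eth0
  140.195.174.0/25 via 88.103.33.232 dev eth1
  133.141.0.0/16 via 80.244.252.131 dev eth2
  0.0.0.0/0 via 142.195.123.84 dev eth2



Longest prefix match for 140.195.174.111:
  /28 212.126.134.48: no
  /25 140.195.174.0: MATCH
  /16 133.141.0.0: no
  /0 0.0.0.0: MATCH
Selected: next-hop 88.103.33.232 via eth1 (matched /25)


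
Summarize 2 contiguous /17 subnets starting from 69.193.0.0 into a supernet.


Original prefix: /17
Number of subnets: 2 = 2^1
New prefix = 17 - 1 = 16
Supernet: 69.193.0.0/16


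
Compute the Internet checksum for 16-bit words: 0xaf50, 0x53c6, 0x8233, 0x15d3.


Sum all words (with carry folding):
+ 0xaf50 = 0xaf50
+ 0x53c6 = 0x0317
+ 0x8233 = 0x854a
+ 0x15d3 = 0x9b1d
One's complement: ~0x9b1d
Checksum = 0x64e2


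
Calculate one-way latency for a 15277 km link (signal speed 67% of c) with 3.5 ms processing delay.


Speed = 0.67 * 3e5 km/s = 201000 km/s
Propagation delay = 15277 / 201000 = 0.076 s = 76.005 ms
Processing delay = 3.5 ms
Total one-way latency = 79.505 ms


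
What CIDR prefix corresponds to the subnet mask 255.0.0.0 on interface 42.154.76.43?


Binary: 11111111.00000000.00000000.00000000
Count leading 1s
Prefix: /8


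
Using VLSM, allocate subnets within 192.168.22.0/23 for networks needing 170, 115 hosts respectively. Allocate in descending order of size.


170 hosts -> /24 (254 usable): 192.168.22.0/24
115 hosts -> /25 (126 usable): 192.168.23.0/25
Allocation: 192.168.22.0/24 (170 hosts, 254 usable); 192.168.23.0/25 (115 hosts, 126 usable)


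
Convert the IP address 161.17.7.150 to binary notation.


161 = 10100001
17 = 00010001
7 = 00000111
150 = 10010110
Binary: 10100001.00010001.00000111.10010110


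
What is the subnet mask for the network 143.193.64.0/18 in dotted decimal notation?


/18 means 18 network bits, 14 host bits
Binary: 11111111111111111100000000000000
Mask: 255.255.192.0


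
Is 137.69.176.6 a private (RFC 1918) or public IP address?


RFC 1918 private ranges:
  10.0.0.0/8 (10.0.0.0 - 10.255.255.255)
  172.16.0.0/12 (172.16.0.0 - 172.31.255.255)
  192.168.0.0/16 (192.168.0.0 - 192.168.255.255)
Public (not in any RFC 1918 range)


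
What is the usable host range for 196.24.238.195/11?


Network: 196.0.0.0
Broadcast: 196.31.255.255
First usable = network + 1
Last usable = broadcast - 1
Range: 196.0.0.1 to 196.31.255.254


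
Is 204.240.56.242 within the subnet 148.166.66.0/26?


Subnet network: 148.166.66.0
Test IP AND mask: 204.240.56.192
No, 204.240.56.242 is not in 148.166.66.0/26


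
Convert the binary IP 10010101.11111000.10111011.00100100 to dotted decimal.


10010101 = 149
11111000 = 248
10111011 = 187
00100100 = 36
IP: 149.248.187.36


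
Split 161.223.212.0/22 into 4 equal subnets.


New prefix = 22 + 2 = 24
Each subnet has 256 addresses
  161.223.212.0/24
  161.223.213.0/24
  161.223.214.0/24
  161.223.215.0/24
Subnets: 161.223.212.0/24, 161.223.213.0/24, 161.223.214.0/24, 161.223.215.0/24


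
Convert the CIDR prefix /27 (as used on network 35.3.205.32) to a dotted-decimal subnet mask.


/27 means 27 network bits, 5 host bits
Binary: 11111111111111111111111111100000
Mask: 255.255.255.224


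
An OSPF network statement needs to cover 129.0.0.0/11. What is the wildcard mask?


Subnet mask: 255.224.0.0
Wildcard = 255.255.255.255 - subnet mask
255 - 255 = 0
255 - 224 = 31
255 - 0 = 255
255 - 0 = 255
Wildcard: 0.31.255.255


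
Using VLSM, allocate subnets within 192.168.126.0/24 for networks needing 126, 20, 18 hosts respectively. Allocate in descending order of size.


126 hosts -> /25 (126 usable): 192.168.126.0/25
20 hosts -> /27 (30 usable): 192.168.126.128/27
18 hosts -> /27 (30 usable): 192.168.126.160/27
Allocation: 192.168.126.0/25 (126 hosts, 126 usable); 192.168.126.128/27 (20 hosts, 30 usable); 192.168.126.160/27 (18 hosts, 30 usable)


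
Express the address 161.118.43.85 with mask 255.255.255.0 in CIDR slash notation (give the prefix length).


Binary: 11111111.11111111.11111111.00000000
Count leading 1s
Prefix: /24


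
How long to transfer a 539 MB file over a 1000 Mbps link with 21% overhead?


Effective throughput = 1000 * (1 - 21/100) = 790 Mbps
File size in Mb = 539 * 8 = 4312 Mb
Time = 4312 / 790
Time = 5.4582 seconds


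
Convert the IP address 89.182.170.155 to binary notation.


89 = 01011001
182 = 10110110
170 = 10101010
155 = 10011011
Binary: 01011001.10110110.10101010.10011011


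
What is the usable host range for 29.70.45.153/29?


Network: 29.70.45.152
Broadcast: 29.70.45.159
First usable = network + 1
Last usable = broadcast - 1
Range: 29.70.45.153 to 29.70.45.158


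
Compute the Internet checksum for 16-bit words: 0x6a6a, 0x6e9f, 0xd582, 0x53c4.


Sum all words (with carry folding):
+ 0x6a6a = 0x6a6a
+ 0x6e9f = 0xd909
+ 0xd582 = 0xae8c
+ 0x53c4 = 0x0251
One's complement: ~0x0251
Checksum = 0xfdae


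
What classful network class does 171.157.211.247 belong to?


First octet: 171
Binary: 10101011
10xxxxxx -> Class B (128-191)
Class B, default mask 255.255.0.0 (/16)


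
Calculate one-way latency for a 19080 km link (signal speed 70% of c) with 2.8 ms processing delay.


Speed = 0.7 * 3e5 km/s = 210000 km/s
Propagation delay = 19080 / 210000 = 0.0909 s = 90.8571 ms
Processing delay = 2.8 ms
Total one-way latency = 93.6571 ms


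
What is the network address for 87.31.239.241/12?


IP:   01010111.00011111.11101111.11110001
Mask: 11111111.11110000.00000000.00000000
AND operation:
Net:  01010111.00010000.00000000.00000000
Network: 87.16.0.0/12


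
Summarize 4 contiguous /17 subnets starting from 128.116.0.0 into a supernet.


Original prefix: /17
Number of subnets: 4 = 2^2
New prefix = 17 - 2 = 15
Supernet: 128.116.0.0/15


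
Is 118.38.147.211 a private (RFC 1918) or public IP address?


RFC 1918 private ranges:
  10.0.0.0/8 (10.0.0.0 - 10.255.255.255)
  172.16.0.0/12 (172.16.0.0 - 172.31.255.255)
  192.168.0.0/16 (192.168.0.0 - 192.168.255.255)
Public (not in any RFC 1918 range)


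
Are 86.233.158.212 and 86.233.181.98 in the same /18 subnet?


Mask: 255.255.192.0
86.233.158.212 AND mask = 86.233.128.0
86.233.181.98 AND mask = 86.233.128.0
Yes, same subnet (86.233.128.0)


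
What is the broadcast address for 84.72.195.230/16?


Network: 84.72.0.0/16
Host bits = 16
Set all host bits to 1:
Broadcast: 84.72.255.255


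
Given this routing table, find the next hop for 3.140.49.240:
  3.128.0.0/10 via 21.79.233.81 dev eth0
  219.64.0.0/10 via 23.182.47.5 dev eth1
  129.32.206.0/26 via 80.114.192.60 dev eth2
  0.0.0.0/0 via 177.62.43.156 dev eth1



Longest prefix match for 3.140.49.240:
  /10 3.128.0.0: MATCH
  /10 219.64.0.0: no
  /26 129.32.206.0: no
  /0 0.0.0.0: MATCH
Selected: next-hop 21.79.233.81 via eth0 (matched /10)


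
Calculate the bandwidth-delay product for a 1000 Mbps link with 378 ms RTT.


BDP = bandwidth * RTT
= 1000 Mbps * 378 ms
= 1000 * 1e6 * 378 / 1000 bits
= 378000000 bits
= 47250000 bytes
= 46142.5781 KB
BDP = 378000000 bits (47250000 bytes)


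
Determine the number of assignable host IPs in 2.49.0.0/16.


Host bits = 32 - 16 = 16
Total addresses = 2^16 = 65536
Usable = total - 2 (network and broadcast)
Usable hosts: 65534


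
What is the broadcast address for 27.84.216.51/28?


Network: 27.84.216.48/28
Host bits = 4
Set all host bits to 1:
Broadcast: 27.84.216.63


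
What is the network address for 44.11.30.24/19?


IP:   00101100.00001011.00011110.00011000
Mask: 11111111.11111111.11100000.00000000
AND operation:
Net:  00101100.00001011.00000000.00000000
Network: 44.11.0.0/19


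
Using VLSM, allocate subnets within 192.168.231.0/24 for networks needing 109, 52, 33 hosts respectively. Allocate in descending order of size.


109 hosts -> /25 (126 usable): 192.168.231.0/25
52 hosts -> /26 (62 usable): 192.168.231.128/26
33 hosts -> /26 (62 usable): 192.168.231.192/26
Allocation: 192.168.231.0/25 (109 hosts, 126 usable); 192.168.231.128/26 (52 hosts, 62 usable); 192.168.231.192/26 (33 hosts, 62 usable)


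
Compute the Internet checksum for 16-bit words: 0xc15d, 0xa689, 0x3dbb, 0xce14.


Sum all words (with carry folding):
+ 0xc15d = 0xc15d
+ 0xa689 = 0x67e7
+ 0x3dbb = 0xa5a2
+ 0xce14 = 0x73b7
One's complement: ~0x73b7
Checksum = 0x8c48


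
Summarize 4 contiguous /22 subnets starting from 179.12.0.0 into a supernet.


Original prefix: /22
Number of subnets: 4 = 2^2
New prefix = 22 - 2 = 20
Supernet: 179.12.0.0/20


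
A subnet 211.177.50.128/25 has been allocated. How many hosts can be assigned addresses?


Host bits = 32 - 25 = 7
Total addresses = 2^7 = 128
Usable = total - 2 (network and broadcast)
Usable hosts: 126


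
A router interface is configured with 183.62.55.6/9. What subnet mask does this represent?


/9 means 9 network bits, 23 host bits
Binary: 11111111100000000000000000000000
Mask: 255.128.0.0


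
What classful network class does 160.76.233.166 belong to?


First octet: 160
Binary: 10100000
10xxxxxx -> Class B (128-191)
Class B, default mask 255.255.0.0 (/16)


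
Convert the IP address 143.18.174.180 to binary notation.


143 = 10001111
18 = 00010010
174 = 10101110
180 = 10110100
Binary: 10001111.00010010.10101110.10110100


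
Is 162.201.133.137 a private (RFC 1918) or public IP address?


RFC 1918 private ranges:
  10.0.0.0/8 (10.0.0.0 - 10.255.255.255)
  172.16.0.0/12 (172.16.0.0 - 172.31.255.255)
  192.168.0.0/16 (192.168.0.0 - 192.168.255.255)
Public (not in any RFC 1918 range)


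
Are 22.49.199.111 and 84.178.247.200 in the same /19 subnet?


Mask: 255.255.224.0
22.49.199.111 AND mask = 22.49.192.0
84.178.247.200 AND mask = 84.178.224.0
No, different subnets (22.49.192.0 vs 84.178.224.0)


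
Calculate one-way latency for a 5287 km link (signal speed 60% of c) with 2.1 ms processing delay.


Speed = 0.6 * 3e5 km/s = 180000 km/s
Propagation delay = 5287 / 180000 = 0.0294 s = 29.3722 ms
Processing delay = 2.1 ms
Total one-way latency = 31.4722 ms


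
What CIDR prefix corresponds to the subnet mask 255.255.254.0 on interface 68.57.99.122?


Binary: 11111111.11111111.11111110.00000000
Count leading 1s
Prefix: /23


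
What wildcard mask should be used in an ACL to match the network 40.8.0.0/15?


Subnet mask: 255.254.0.0
Wildcard = 255.255.255.255 - subnet mask
255 - 255 = 0
255 - 254 = 1
255 - 0 = 255
255 - 0 = 255
Wildcard: 0.1.255.255


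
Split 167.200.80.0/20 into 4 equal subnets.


New prefix = 20 + 2 = 22
Each subnet has 1024 addresses
  167.200.80.0/22
  167.200.84.0/22
  167.200.88.0/22
  167.200.92.0/22
Subnets: 167.200.80.0/22, 167.200.84.0/22, 167.200.88.0/22, 167.200.92.0/22


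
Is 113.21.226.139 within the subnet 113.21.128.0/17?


Subnet network: 113.21.128.0
Test IP AND mask: 113.21.128.0
Yes, 113.21.226.139 is in 113.21.128.0/17


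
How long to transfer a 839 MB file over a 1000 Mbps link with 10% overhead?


Effective throughput = 1000 * (1 - 10/100) = 900 Mbps
File size in Mb = 839 * 8 = 6712 Mb
Time = 6712 / 900
Time = 7.4578 seconds


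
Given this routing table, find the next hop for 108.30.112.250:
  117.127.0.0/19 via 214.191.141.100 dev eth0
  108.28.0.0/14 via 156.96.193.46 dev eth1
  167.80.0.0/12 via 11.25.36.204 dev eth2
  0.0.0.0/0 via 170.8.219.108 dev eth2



Longest prefix match for 108.30.112.250:
  /19 117.127.0.0: no
  /14 108.28.0.0: MATCH
  /12 167.80.0.0: no
  /0 0.0.0.0: MATCH
Selected: next-hop 156.96.193.46 via eth1 (matched /14)


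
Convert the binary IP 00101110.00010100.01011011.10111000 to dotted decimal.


00101110 = 46
00010100 = 20
01011011 = 91
10111000 = 184
IP: 46.20.91.184


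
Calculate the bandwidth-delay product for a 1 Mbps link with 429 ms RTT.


BDP = bandwidth * RTT
= 1 Mbps * 429 ms
= 1 * 1e6 * 429 / 1000 bits
= 429000 bits
= 53625 bytes
= 52.3682 KB
BDP = 429000 bits (53625 bytes)


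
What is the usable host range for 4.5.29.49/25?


Network: 4.5.29.0
Broadcast: 4.5.29.127
First usable = network + 1
Last usable = broadcast - 1
Range: 4.5.29.1 to 4.5.29.126


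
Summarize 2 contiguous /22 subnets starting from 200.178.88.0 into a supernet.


Original prefix: /22
Number of subnets: 2 = 2^1
New prefix = 22 - 1 = 21
Supernet: 200.178.88.0/21


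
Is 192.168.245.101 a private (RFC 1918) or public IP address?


RFC 1918 private ranges:
  10.0.0.0/8 (10.0.0.0 - 10.255.255.255)
  172.16.0.0/12 (172.16.0.0 - 172.31.255.255)
  192.168.0.0/16 (192.168.0.0 - 192.168.255.255)
Private (in 192.168.0.0/16)


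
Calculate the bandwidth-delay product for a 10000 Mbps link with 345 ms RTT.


BDP = bandwidth * RTT
= 10000 Mbps * 345 ms
= 10000 * 1e6 * 345 / 1000 bits
= 3450000000 bits
= 431250000 bytes
= 421142.5781 KB
BDP = 3450000000 bits (431250000 bytes)


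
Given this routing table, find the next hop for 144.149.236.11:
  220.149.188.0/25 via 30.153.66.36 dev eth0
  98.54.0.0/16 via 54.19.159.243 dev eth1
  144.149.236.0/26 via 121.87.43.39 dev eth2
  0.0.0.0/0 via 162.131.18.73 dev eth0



Longest prefix match for 144.149.236.11:
  /25 220.149.188.0: no
  /16 98.54.0.0: no
  /26 144.149.236.0: MATCH
  /0 0.0.0.0: MATCH
Selected: next-hop 121.87.43.39 via eth2 (matched /26)


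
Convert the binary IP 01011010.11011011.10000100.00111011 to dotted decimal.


01011010 = 90
11011011 = 219
10000100 = 132
00111011 = 59
IP: 90.219.132.59


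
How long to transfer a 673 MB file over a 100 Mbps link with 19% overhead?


Effective throughput = 100 * (1 - 19/100) = 81 Mbps
File size in Mb = 673 * 8 = 5384 Mb
Time = 5384 / 81
Time = 66.4691 seconds


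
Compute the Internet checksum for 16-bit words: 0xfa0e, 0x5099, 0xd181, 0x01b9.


Sum all words (with carry folding):
+ 0xfa0e = 0xfa0e
+ 0x5099 = 0x4aa8
+ 0xd181 = 0x1c2a
+ 0x01b9 = 0x1de3
One's complement: ~0x1de3
Checksum = 0xe21c


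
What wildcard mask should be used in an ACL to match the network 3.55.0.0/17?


Subnet mask: 255.255.128.0
Wildcard = 255.255.255.255 - subnet mask
255 - 255 = 0
255 - 255 = 0
255 - 128 = 127
255 - 0 = 255
Wildcard: 0.0.127.255


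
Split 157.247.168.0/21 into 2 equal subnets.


New prefix = 21 + 1 = 22
Each subnet has 1024 addresses
  157.247.168.0/22
  157.247.172.0/22
Subnets: 157.247.168.0/22, 157.247.172.0/22


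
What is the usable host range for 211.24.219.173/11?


Network: 211.0.0.0
Broadcast: 211.31.255.255
First usable = network + 1
Last usable = broadcast - 1
Range: 211.0.0.1 to 211.31.255.254


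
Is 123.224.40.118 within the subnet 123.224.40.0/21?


Subnet network: 123.224.40.0
Test IP AND mask: 123.224.40.0
Yes, 123.224.40.118 is in 123.224.40.0/21


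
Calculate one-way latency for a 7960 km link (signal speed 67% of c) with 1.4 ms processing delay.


Speed = 0.67 * 3e5 km/s = 201000 km/s
Propagation delay = 7960 / 201000 = 0.0396 s = 39.602 ms
Processing delay = 1.4 ms
Total one-way latency = 41.002 ms


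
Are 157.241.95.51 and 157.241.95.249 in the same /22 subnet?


Mask: 255.255.252.0
157.241.95.51 AND mask = 157.241.92.0
157.241.95.249 AND mask = 157.241.92.0
Yes, same subnet (157.241.92.0)


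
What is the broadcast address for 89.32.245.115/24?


Network: 89.32.245.0/24
Host bits = 8
Set all host bits to 1:
Broadcast: 89.32.245.255


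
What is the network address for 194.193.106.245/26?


IP:   11000010.11000001.01101010.11110101
Mask: 11111111.11111111.11111111.11000000
AND operation:
Net:  11000010.11000001.01101010.11000000
Network: 194.193.106.192/26


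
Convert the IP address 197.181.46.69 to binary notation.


197 = 11000101
181 = 10110101
46 = 00101110
69 = 01000101
Binary: 11000101.10110101.00101110.01000101


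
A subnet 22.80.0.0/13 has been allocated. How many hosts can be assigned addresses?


Host bits = 32 - 13 = 19
Total addresses = 2^19 = 524288
Usable = total - 2 (network and broadcast)
Usable hosts: 524286


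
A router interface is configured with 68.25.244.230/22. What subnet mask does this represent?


/22 means 22 network bits, 10 host bits
Binary: 11111111111111111111110000000000
Mask: 255.255.252.0


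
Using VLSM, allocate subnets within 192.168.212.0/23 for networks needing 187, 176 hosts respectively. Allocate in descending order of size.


187 hosts -> /24 (254 usable): 192.168.212.0/24
176 hosts -> /24 (254 usable): 192.168.213.0/24
Allocation: 192.168.212.0/24 (187 hosts, 254 usable); 192.168.213.0/24 (176 hosts, 254 usable)


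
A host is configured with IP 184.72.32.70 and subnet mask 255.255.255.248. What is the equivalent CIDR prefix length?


Binary: 11111111.11111111.11111111.11111000
Count leading 1s
Prefix: /29


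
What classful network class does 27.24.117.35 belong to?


First octet: 27
Binary: 00011011
0xxxxxxx -> Class A (1-126)
Class A, default mask 255.0.0.0 (/8)


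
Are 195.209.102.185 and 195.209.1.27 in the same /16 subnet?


Mask: 255.255.0.0
195.209.102.185 AND mask = 195.209.0.0
195.209.1.27 AND mask = 195.209.0.0
Yes, same subnet (195.209.0.0)


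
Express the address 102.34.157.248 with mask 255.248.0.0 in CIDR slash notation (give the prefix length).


Binary: 11111111.11111000.00000000.00000000
Count leading 1s
Prefix: /13


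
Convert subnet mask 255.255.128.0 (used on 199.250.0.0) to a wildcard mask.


Subnet mask: 255.255.128.0
Wildcard = 255.255.255.255 - subnet mask
255 - 255 = 0
255 - 255 = 0
255 - 128 = 127
255 - 0 = 255
Wildcard: 0.0.127.255


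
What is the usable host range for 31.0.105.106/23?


Network: 31.0.104.0
Broadcast: 31.0.105.255
First usable = network + 1
Last usable = broadcast - 1
Range: 31.0.104.1 to 31.0.105.254
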